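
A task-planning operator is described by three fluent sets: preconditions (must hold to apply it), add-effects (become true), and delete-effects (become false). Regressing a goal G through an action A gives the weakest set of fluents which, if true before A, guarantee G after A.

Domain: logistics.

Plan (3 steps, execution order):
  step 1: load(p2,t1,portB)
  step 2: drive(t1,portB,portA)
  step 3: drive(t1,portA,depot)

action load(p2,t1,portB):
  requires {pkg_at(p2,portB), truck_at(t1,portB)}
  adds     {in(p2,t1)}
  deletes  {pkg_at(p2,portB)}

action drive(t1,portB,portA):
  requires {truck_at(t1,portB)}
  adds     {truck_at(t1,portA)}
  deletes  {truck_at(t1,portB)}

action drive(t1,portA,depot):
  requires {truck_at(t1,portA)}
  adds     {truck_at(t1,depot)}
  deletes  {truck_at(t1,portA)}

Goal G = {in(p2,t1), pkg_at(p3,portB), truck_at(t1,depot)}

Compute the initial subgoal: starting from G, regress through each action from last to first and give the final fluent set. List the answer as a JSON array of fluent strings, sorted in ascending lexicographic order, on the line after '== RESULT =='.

Regress step by step:
  through step 3 (drive(t1,portA,depot)): drop {truck_at(t1,depot)}, keep {in(p2,t1), pkg_at(p3,portB)}, require {truck_at(t1,portA)}
    → {in(p2,t1), pkg_at(p3,portB), truck_at(t1,portA)}
  through step 2 (drive(t1,portB,portA)): drop {truck_at(t1,portA)}, keep {in(p2,t1), pkg_at(p3,portB)}, require {truck_at(t1,portB)}
    → {in(p2,t1), pkg_at(p3,portB), truck_at(t1,portB)}
  through step 1 (load(p2,t1,portB)): drop {in(p2,t1)}, keep {pkg_at(p3,portB), truck_at(t1,portB)}, require {pkg_at(p2,portB), truck_at(t1,portB)}
    → {pkg_at(p2,portB), pkg_at(p3,portB), truck_at(t1,portB)}

== RESULT ==
["pkg_at(p2,portB)", "pkg_at(p3,portB)", "truck_at(t1,portB)"]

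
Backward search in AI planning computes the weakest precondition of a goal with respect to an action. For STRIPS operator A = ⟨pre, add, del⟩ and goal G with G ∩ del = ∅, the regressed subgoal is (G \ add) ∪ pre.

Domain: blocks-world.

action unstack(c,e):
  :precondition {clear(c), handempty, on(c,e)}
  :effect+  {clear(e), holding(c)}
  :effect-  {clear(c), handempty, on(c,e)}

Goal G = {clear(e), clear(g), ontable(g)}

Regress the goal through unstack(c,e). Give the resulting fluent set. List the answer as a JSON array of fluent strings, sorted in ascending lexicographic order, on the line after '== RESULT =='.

Compute (G \ add) ∪ pre:
  G ∩ del = {}  (empty — regression defined)
  G \ add = {clear(e), clear(g), ontable(g)} \ {clear(e), holding(c)} = {clear(g), ontable(g)}
  ∪ pre   = {clear(g), ontable(g)} ∪ {clear(c), handempty, on(c,e)}
          = {clear(c), clear(g), handempty, on(c,e), ontable(g)}

== RESULT ==
["clear(c)", "clear(g)", "handempty", "on(c,e)", "ontable(g)"]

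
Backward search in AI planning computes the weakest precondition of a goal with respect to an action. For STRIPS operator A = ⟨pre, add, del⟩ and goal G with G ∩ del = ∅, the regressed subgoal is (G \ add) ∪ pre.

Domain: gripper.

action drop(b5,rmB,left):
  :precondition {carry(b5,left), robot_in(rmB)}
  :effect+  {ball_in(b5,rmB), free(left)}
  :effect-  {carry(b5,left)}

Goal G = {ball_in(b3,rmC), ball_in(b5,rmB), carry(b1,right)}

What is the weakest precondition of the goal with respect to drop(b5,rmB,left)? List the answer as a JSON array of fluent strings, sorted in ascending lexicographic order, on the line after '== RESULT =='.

Compute (G \ add) ∪ pre:
  G ∩ del = {}  (empty — regression defined)
  G \ add = {ball_in(b3,rmC), ball_in(b5,rmB), carry(b1,right)} \ {ball_in(b5,rmB), free(left)} = {ball_in(b3,rmC), carry(b1,right)}
  ∪ pre   = {ball_in(b3,rmC), carry(b1,right)} ∪ {carry(b5,left), robot_in(rmB)}
          = {ball_in(b3,rmC), carry(b1,right), carry(b5,left), robot_in(rmB)}

== RESULT ==
["ball_in(b3,rmC)", "carry(b1,right)", "carry(b5,left)", "robot_in(rmB)"]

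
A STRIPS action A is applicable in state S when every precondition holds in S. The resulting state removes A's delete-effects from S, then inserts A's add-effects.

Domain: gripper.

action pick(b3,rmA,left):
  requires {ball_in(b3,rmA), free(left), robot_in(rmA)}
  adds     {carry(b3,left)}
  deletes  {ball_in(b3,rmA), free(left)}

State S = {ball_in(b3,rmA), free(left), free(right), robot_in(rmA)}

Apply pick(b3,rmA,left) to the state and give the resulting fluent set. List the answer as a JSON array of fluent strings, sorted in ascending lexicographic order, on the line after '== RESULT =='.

Compute (S \ del) ∪ add:
  pre ⊆ S: {ball_in(b3,rmA), free(left), robot_in(rmA)} ⊆ S  — applicable
  S \ del = {free(right), robot_in(rmA)}
  ∪ add   = {carry(b3,left), free(right), robot_in(rmA)}

== RESULT ==
["carry(b3,left)", "free(right)", "robot_in(rmA)"]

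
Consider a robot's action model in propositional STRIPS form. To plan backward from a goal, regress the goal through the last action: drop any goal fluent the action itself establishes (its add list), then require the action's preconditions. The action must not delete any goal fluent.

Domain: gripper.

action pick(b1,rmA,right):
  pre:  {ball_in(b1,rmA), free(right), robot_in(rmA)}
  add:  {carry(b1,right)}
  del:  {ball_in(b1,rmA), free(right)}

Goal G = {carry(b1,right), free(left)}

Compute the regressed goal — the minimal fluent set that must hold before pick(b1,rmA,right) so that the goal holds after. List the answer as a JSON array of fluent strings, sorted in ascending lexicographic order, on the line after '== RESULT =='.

Compute (G \ add) ∪ pre:
  G ∩ del = {}  (empty — regression defined)
  G \ add = {carry(b1,right), free(left)} \ {carry(b1,right)} = {free(left)}
  ∪ pre   = {free(left)} ∪ {ball_in(b1,rmA), free(right), robot_in(rmA)}
          = {ball_in(b1,rmA), free(left), free(right), robot_in(rmA)}

== RESULT ==
["ball_in(b1,rmA)", "free(left)", "free(right)", "robot_in(rmA)"]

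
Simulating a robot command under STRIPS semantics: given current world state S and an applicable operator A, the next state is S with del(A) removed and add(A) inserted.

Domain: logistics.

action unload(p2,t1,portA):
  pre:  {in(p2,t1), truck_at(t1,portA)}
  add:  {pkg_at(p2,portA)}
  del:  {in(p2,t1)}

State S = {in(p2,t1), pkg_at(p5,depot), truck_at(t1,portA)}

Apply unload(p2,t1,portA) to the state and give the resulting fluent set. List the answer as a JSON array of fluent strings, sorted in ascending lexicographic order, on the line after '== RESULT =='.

Progress:
  pre ⊆ S: {in(p2,t1), truck_at(t1,portA)} ⊆ S  — applicable
  S \ del = {pkg_at(p5,depot), truck_at(t1,portA)}
  ∪ add   = {pkg_at(p2,portA), pkg_at(p5,depot), truck_at(t1,portA)}

== RESULT ==
["pkg_at(p2,portA)", "pkg_at(p5,depot)", "truck_at(t1,portA)"]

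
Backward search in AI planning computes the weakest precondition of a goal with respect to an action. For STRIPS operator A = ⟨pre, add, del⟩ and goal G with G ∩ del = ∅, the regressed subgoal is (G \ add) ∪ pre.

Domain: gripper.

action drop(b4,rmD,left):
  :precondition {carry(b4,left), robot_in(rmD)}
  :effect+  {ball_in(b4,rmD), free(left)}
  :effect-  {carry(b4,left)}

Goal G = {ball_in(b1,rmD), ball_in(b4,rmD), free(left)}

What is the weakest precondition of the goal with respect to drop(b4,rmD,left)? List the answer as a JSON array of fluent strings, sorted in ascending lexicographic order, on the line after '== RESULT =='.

Regress:
  G ∩ del = {}  (empty — regression defined)
  G \ add = {ball_in(b1,rmD), ball_in(b4,rmD), free(left)} \ {ball_in(b4,rmD), free(left)} = {ball_in(b1,rmD)}
  ∪ pre   = {ball_in(b1,rmD)} ∪ {carry(b4,left), robot_in(rmD)}
          = {ball_in(b1,rmD), carry(b4,left), robot_in(rmD)}

== RESULT ==
["ball_in(b1,rmD)", "carry(b4,left)", "robot_in(rmD)"]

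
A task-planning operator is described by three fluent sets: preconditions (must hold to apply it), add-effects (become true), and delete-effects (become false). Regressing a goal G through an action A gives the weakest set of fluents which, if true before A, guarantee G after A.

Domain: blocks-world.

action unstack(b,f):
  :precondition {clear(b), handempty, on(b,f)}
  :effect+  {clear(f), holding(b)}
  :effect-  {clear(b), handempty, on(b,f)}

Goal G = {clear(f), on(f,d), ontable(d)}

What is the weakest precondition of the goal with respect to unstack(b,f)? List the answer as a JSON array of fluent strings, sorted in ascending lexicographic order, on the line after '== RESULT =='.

Compute (G \ add) ∪ pre:
  G ∩ del = {}  (empty — regression defined)
  G \ add = {clear(f), on(f,d), ontable(d)} \ {clear(f), holding(b)} = {on(f,d), ontable(d)}
  ∪ pre   = {on(f,d), ontable(d)} ∪ {clear(b), handempty, on(b,f)}
          = {clear(b), handempty, on(b,f), on(f,d), ontable(d)}

== RESULT ==
["clear(b)", "handempty", "on(b,f)", "on(f,d)", "ontable(d)"]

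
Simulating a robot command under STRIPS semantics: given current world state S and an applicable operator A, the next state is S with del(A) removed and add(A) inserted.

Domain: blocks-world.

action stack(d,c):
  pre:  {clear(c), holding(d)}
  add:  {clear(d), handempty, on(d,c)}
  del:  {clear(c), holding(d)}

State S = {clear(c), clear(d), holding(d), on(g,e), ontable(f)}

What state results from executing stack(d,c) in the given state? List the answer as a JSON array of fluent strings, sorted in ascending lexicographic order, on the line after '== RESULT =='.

Compute (S \ del) ∪ add:
  pre ⊆ S: {clear(c), holding(d)} ⊆ S  — applicable
  S \ del = {clear(d), on(g,e), ontable(f)}
  ∪ add   = {clear(d), handempty, on(d,c), on(g,e), ontable(f)}

== RESULT ==
["clear(d)", "handempty", "on(d,c)", "on(g,e)", "ontable(f)"]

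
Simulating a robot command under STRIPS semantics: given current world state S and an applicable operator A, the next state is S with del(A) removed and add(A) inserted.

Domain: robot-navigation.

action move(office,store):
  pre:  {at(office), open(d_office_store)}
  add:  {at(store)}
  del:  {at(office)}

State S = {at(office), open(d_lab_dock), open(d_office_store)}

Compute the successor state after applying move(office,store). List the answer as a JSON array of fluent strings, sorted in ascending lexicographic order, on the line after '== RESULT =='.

Progress:
  pre ⊆ S: {at(office), open(d_office_store)} ⊆ S  — applicable
  S \ del = {open(d_lab_dock), open(d_office_store)}
  ∪ add   = {at(store), open(d_lab_dock), open(d_office_store)}

== RESULT ==
["at(store)", "open(d_lab_dock)", "open(d_office_store)"]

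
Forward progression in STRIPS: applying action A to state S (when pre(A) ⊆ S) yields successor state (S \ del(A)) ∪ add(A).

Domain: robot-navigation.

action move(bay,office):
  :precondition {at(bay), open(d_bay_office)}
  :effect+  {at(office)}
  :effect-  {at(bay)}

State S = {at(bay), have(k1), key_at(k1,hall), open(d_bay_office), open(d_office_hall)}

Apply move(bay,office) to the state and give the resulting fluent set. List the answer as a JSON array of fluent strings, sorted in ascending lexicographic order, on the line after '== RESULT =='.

Compute (S \ del) ∪ add:
  pre ⊆ S: {at(bay), open(d_bay_office)} ⊆ S  — applicable
  S \ del = {have(k1), key_at(k1,hall), open(d_bay_office), open(d_office_hall)}
  ∪ add   = {at(office), have(k1), key_at(k1,hall), open(d_bay_office), open(d_office_hall)}

== RESULT ==
["at(office)", "have(k1)", "key_at(k1,hall)", "open(d_bay_office)", "open(d_office_hall)"]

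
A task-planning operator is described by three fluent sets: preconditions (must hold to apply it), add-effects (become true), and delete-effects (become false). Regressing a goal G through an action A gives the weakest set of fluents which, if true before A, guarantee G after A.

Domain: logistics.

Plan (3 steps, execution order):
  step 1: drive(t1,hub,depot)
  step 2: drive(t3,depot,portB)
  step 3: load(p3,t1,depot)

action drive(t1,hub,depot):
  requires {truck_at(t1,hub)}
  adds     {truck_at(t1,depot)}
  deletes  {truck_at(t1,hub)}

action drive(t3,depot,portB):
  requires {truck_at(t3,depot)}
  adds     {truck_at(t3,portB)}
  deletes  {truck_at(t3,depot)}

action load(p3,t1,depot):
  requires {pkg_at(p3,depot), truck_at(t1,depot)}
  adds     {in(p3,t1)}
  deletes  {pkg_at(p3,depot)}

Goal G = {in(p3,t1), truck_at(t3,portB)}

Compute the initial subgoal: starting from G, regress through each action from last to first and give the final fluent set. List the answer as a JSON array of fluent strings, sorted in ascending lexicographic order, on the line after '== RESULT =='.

Regress step by step:
  through step 3 (load(p3,t1,depot)): drop {in(p3,t1)}, keep {truck_at(t3,portB)}, require {pkg_at(p3,depot), truck_at(t1,depot)}
    → {pkg_at(p3,depot), truck_at(t1,depot), truck_at(t3,portB)}
  through step 2 (drive(t3,depot,portB)): drop {truck_at(t3,portB)}, keep {pkg_at(p3,depot), truck_at(t1,depot)}, require {truck_at(t3,depot)}
    → {pkg_at(p3,depot), truck_at(t1,depot), truck_at(t3,depot)}
  through step 1 (drive(t1,hub,depot)): drop {truck_at(t1,depot)}, keep {pkg_at(p3,depot), truck_at(t3,depot)}, require {truck_at(t1,hub)}
    → {pkg_at(p3,depot), truck_at(t1,hub), truck_at(t3,depot)}

== RESULT ==
["pkg_at(p3,depot)", "truck_at(t1,hub)", "truck_at(t3,depot)"]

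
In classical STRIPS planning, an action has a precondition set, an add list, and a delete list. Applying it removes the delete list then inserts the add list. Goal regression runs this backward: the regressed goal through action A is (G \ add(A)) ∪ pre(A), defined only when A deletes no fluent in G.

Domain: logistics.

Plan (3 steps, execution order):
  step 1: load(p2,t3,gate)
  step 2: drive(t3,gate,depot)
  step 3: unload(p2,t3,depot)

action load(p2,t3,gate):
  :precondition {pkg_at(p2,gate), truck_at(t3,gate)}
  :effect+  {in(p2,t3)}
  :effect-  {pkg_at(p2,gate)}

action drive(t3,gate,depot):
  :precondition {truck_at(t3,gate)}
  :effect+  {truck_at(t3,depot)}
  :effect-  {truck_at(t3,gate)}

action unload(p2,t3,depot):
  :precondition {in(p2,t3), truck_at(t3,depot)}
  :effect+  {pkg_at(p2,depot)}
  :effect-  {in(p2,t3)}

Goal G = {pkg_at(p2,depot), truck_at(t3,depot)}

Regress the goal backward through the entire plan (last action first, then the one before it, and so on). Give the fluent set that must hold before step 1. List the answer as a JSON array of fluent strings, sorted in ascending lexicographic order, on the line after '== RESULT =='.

Work backward from the goal:
  through step 3 (unload(p2,t3,depot)): drop {pkg_at(p2,depot)}, keep {truck_at(t3,depot)}, require {in(p2,t3), truck_at(t3,depot)}
    → {in(p2,t3), truck_at(t3,depot)}
  through step 2 (drive(t3,gate,depot)): drop {truck_at(t3,depot)}, keep {in(p2,t3)}, require {truck_at(t3,gate)}
    → {in(p2,t3), truck_at(t3,gate)}
  through step 1 (load(p2,t3,gate)): drop {in(p2,t3)}, keep {truck_at(t3,gate)}, require {pkg_at(p2,gate), truck_at(t3,gate)}
    → {pkg_at(p2,gate), truck_at(t3,gate)}

== RESULT ==
["pkg_at(p2,gate)", "truck_at(t3,gate)"]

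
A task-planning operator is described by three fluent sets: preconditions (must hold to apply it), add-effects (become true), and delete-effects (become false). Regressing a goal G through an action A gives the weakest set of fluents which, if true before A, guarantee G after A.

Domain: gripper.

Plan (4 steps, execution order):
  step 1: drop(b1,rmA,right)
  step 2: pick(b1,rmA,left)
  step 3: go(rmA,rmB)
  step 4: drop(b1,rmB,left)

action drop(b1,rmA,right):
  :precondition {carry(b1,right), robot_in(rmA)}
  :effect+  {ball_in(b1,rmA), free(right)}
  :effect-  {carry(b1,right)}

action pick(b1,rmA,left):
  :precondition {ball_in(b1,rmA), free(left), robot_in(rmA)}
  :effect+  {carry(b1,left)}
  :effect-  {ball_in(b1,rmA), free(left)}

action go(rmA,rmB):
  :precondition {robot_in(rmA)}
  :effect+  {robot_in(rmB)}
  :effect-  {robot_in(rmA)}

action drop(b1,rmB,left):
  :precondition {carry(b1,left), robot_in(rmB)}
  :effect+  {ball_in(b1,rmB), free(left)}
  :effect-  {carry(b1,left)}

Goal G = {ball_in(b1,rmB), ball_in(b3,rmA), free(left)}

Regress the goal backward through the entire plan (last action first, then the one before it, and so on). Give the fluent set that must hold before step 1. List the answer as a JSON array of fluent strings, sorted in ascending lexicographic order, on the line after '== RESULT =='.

Regress step by step:
  through step 4 (drop(b1,rmB,left)): drop {ball_in(b1,rmB), free(left)}, keep {ball_in(b3,rmA)}, require {carry(b1,left), robot_in(rmB)}
    → {ball_in(b3,rmA), carry(b1,left), robot_in(rmB)}
  through step 3 (go(rmA,rmB)): drop {robot_in(rmB)}, keep {ball_in(b3,rmA), carry(b1,left)}, require {robot_in(rmA)}
    → {ball_in(b3,rmA), carry(b1,left), robot_in(rmA)}
  through step 2 (pick(b1,rmA,left)): drop {carry(b1,left)}, keep {ball_in(b3,rmA), robot_in(rmA)}, require {ball_in(b1,rmA), free(left), robot_in(rmA)}
    → {ball_in(b1,rmA), ball_in(b3,rmA), free(left), robot_in(rmA)}
  through step 1 (drop(b1,rmA,right)): drop {ball_in(b1,rmA)}, keep {ball_in(b3,rmA), free(left), robot_in(rmA)}, require {carry(b1,right), robot_in(rmA)}
    → {ball_in(b3,rmA), carry(b1,right), free(left), robot_in(rmA)}

== RESULT ==
["ball_in(b3,rmA)", "carry(b1,right)", "free(left)", "robot_in(rmA)"]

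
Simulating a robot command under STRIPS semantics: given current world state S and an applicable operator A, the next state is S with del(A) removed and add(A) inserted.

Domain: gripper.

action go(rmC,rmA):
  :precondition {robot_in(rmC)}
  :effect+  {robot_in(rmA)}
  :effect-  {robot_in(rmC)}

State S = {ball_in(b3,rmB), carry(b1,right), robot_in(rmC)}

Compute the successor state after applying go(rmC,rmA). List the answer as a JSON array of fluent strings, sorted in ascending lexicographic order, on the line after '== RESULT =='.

Compute (S \ del) ∪ add:
  pre ⊆ S: {robot_in(rmC)} ⊆ S  — applicable
  S \ del = {ball_in(b3,rmB), carry(b1,right)}
  ∪ add   = {ball_in(b3,rmB), carry(b1,right), robot_in(rmA)}

== RESULT ==
["ball_in(b3,rmB)", "carry(b1,right)", "robot_in(rmA)"]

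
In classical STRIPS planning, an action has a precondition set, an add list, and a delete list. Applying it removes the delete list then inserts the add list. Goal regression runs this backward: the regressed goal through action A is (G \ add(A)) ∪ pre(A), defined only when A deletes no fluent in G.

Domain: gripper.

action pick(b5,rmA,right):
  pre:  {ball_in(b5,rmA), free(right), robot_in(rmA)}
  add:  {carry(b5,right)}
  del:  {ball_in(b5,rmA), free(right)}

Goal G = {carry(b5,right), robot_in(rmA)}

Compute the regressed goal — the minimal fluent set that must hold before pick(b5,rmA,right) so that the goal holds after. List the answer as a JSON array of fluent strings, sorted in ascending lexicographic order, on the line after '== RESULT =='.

Compute (G \ add) ∪ pre:
  G ∩ del = {}  (empty — regression defined)
  G \ add = {carry(b5,right), robot_in(rmA)} \ {carry(b5,right)} = {robot_in(rmA)}
  ∪ pre   = {robot_in(rmA)} ∪ {ball_in(b5,rmA), free(right), robot_in(rmA)}
          = {ball_in(b5,rmA), free(right), robot_in(rmA)}

== RESULT ==
["ball_in(b5,rmA)", "free(right)", "robot_in(rmA)"]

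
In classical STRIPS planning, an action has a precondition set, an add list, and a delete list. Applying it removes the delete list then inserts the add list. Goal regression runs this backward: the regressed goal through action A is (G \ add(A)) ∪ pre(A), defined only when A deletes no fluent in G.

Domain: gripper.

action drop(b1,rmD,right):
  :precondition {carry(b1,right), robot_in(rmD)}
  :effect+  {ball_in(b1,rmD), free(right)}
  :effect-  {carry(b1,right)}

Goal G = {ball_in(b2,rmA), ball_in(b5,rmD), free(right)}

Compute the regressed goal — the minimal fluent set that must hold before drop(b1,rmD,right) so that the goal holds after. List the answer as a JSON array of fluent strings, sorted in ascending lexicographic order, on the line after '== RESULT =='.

Regress:
  G ∩ del = {}  (empty — regression defined)
  G \ add = {ball_in(b2,rmA), ball_in(b5,rmD), free(right)} \ {ball_in(b1,rmD), free(right)} = {ball_in(b2,rmA), ball_in(b5,rmD)}
  ∪ pre   = {ball_in(b2,rmA), ball_in(b5,rmD)} ∪ {carry(b1,right), robot_in(rmD)}
          = {ball_in(b2,rmA), ball_in(b5,rmD), carry(b1,right), robot_in(rmD)}

== RESULT ==
["ball_in(b2,rmA)", "ball_in(b5,rmD)", "carry(b1,right)", "robot_in(rmD)"]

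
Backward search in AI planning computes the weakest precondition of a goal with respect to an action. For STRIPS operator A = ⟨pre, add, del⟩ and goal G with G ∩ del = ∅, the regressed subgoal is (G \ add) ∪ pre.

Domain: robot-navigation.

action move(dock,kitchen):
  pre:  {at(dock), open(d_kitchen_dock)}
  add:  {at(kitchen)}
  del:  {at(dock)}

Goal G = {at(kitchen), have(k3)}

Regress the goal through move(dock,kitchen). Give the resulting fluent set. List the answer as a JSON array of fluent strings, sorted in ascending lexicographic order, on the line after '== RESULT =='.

Regress:
  G ∩ del = {}  (empty — regression defined)
  G \ add = {at(kitchen), have(k3)} \ {at(kitchen)} = {have(k3)}
  ∪ pre   = {have(k3)} ∪ {at(dock), open(d_kitchen_dock)}
          = {at(dock), have(k3), open(d_kitchen_dock)}

== RESULT ==
["at(dock)", "have(k3)", "open(d_kitchen_dock)"]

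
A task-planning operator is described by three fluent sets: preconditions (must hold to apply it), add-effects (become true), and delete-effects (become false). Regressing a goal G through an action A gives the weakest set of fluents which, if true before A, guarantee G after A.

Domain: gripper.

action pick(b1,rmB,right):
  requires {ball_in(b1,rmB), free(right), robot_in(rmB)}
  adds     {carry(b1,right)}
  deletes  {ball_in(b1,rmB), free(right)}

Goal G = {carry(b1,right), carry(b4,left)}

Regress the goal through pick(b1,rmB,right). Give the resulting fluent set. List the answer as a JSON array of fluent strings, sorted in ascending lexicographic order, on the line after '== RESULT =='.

Regress:
  G ∩ del = {}  (empty — regression defined)
  G \ add = {carry(b1,right), carry(b4,left)} \ {carry(b1,right)} = {carry(b4,left)}
  ∪ pre   = {carry(b4,left)} ∪ {ball_in(b1,rmB), free(right), robot_in(rmB)}
          = {ball_in(b1,rmB), carry(b4,left), free(right), robot_in(rmB)}

== RESULT ==
["ball_in(b1,rmB)", "carry(b4,left)", "free(right)", "robot_in(rmB)"]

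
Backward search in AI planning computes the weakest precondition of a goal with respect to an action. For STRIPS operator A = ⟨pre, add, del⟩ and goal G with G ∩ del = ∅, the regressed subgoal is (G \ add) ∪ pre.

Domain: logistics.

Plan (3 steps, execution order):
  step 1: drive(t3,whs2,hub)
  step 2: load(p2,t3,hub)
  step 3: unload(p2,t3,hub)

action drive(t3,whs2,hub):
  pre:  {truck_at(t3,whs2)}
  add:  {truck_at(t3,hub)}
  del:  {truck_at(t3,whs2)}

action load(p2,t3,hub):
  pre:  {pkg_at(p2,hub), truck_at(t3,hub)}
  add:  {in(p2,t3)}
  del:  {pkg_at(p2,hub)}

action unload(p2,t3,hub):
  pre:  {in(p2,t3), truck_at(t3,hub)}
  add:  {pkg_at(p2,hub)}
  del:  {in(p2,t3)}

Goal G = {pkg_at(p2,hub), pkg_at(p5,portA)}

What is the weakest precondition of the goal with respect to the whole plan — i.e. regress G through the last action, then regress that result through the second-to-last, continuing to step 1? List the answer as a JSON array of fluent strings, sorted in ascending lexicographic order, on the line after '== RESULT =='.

Work backward from the goal:
  through step 3 (unload(p2,t3,hub)): drop {pkg_at(p2,hub)}, keep {pkg_at(p5,portA)}, require {in(p2,t3), truck_at(t3,hub)}
    → {in(p2,t3), pkg_at(p5,portA), truck_at(t3,hub)}
  through step 2 (load(p2,t3,hub)): drop {in(p2,t3)}, keep {pkg_at(p5,portA), truck_at(t3,hub)}, require {pkg_at(p2,hub), truck_at(t3,hub)}
    → {pkg_at(p2,hub), pkg_at(p5,portA), truck_at(t3,hub)}
  through step 1 (drive(t3,whs2,hub)): drop {truck_at(t3,hub)}, keep {pkg_at(p2,hub), pkg_at(p5,portA)}, require {truck_at(t3,whs2)}
    → {pkg_at(p2,hub), pkg_at(p5,portA), truck_at(t3,whs2)}

== RESULT ==
["pkg_at(p2,hub)", "pkg_at(p5,portA)", "truck_at(t3,whs2)"]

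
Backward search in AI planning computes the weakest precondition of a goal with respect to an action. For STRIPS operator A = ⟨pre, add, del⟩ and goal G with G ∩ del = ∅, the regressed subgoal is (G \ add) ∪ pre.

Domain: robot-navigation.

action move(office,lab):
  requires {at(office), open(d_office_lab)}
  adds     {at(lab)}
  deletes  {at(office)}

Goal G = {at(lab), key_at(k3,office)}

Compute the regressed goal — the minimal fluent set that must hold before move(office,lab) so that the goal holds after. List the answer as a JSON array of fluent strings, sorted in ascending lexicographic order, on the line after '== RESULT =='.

Regress:
  G ∩ del = {}  (empty — regression defined)
  G \ add = {at(lab), key_at(k3,office)} \ {at(lab)} = {key_at(k3,office)}
  ∪ pre   = {key_at(k3,office)} ∪ {at(office), open(d_office_lab)}
          = {at(office), key_at(k3,office), open(d_office_lab)}

== RESULT ==
["at(office)", "key_at(k3,office)", "open(d_office_lab)"]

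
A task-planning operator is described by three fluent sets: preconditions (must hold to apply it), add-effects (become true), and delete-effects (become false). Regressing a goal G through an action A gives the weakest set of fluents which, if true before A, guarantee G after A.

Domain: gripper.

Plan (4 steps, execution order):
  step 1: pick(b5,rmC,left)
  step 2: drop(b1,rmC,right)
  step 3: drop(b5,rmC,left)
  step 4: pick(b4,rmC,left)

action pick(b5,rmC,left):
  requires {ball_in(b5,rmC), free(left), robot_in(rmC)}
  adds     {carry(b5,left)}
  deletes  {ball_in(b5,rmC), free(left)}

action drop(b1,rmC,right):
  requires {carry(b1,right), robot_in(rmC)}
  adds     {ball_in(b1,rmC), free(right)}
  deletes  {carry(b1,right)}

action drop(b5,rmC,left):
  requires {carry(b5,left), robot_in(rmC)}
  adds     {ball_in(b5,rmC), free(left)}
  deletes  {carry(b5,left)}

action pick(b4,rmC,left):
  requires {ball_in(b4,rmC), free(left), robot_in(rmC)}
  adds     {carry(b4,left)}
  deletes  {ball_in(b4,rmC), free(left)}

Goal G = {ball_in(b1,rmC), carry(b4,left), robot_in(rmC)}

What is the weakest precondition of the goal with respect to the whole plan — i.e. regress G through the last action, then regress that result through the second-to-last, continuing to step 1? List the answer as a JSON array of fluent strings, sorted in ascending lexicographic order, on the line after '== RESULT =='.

Work backward from the goal:
  through step 4 (pick(b4,rmC,left)): drop {carry(b4,left)}, keep {ball_in(b1,rmC), robot_in(rmC)}, require {ball_in(b4,rmC), free(left), robot_in(rmC)}
    → {ball_in(b1,rmC), ball_in(b4,rmC), free(left), robot_in(rmC)}
  through step 3 (drop(b5,rmC,left)): drop {free(left)}, keep {ball_in(b1,rmC), ball_in(b4,rmC), robot_in(rmC)}, require {carry(b5,left), robot_in(rmC)}
    → {ball_in(b1,rmC), ball_in(b4,rmC), carry(b5,left), robot_in(rmC)}
  through step 2 (drop(b1,rmC,right)): drop {ball_in(b1,rmC)}, keep {ball_in(b4,rmC), carry(b5,left), robot_in(rmC)}, require {carry(b1,right), robot_in(rmC)}
    → {ball_in(b4,rmC), carry(b1,right), carry(b5,left), robot_in(rmC)}
  through step 1 (pick(b5,rmC,left)): drop {carry(b5,left)}, keep {ball_in(b4,rmC), carry(b1,right), robot_in(rmC)}, require {ball_in(b5,rmC), free(left), robot_in(rmC)}
    → {ball_in(b4,rmC), ball_in(b5,rmC), carry(b1,right), free(left), robot_in(rmC)}

== RESULT ==
["ball_in(b4,rmC)", "ball_in(b5,rmC)", "carry(b1,right)", "free(left)", "robot_in(rmC)"]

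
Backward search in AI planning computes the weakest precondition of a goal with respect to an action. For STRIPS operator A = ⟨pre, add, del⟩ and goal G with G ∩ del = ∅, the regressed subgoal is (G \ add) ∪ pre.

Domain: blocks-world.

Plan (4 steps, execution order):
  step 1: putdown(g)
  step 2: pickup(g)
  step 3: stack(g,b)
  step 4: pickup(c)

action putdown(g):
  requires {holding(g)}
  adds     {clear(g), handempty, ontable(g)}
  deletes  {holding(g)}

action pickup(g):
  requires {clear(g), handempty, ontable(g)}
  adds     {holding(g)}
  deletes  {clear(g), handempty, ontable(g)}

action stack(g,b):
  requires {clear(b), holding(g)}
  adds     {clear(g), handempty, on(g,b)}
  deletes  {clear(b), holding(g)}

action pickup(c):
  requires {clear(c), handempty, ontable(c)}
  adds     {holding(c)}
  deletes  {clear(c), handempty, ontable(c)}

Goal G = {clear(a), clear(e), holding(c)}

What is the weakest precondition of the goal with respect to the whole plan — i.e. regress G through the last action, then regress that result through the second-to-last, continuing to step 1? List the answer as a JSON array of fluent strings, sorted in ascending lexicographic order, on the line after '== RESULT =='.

Regress step by step:
  through step 4 (pickup(c)): drop {holding(c)}, keep {clear(a), clear(e)}, require {clear(c), handempty, ontable(c)}
    → {clear(a), clear(c), clear(e), handempty, ontable(c)}
  through step 3 (stack(g,b)): drop {handempty}, keep {clear(a), clear(c), clear(e), ontable(c)}, require {clear(b), holding(g)}
    → {clear(a), clear(b), clear(c), clear(e), holding(g), ontable(c)}
  through step 2 (pickup(g)): drop {holding(g)}, keep {clear(a), clear(b), clear(c), clear(e), ontable(c)}, require {clear(g), handempty, ontable(g)}
    → {clear(a), clear(b), clear(c), clear(e), clear(g), handempty, ontable(c), ontable(g)}
  through step 1 (putdown(g)): drop {clear(g), handempty, ontable(g)}, keep {clear(a), clear(b), clear(c), clear(e), ontable(c)}, require {holding(g)}
    → {clear(a), clear(b), clear(c), clear(e), holding(g), ontable(c)}

== RESULT ==
["clear(a)", "clear(b)", "clear(c)", "clear(e)", "holding(g)", "ontable(c)"]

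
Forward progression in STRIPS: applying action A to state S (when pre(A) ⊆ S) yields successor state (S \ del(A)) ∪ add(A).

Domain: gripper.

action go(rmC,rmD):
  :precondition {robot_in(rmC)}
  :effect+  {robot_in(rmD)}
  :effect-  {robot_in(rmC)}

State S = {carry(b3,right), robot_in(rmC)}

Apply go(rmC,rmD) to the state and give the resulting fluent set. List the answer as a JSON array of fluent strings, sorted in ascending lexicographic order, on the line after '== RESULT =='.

Progress:
  pre ⊆ S: {robot_in(rmC)} ⊆ S  — applicable
  S \ del = {carry(b3,right)}
  ∪ add   = {carry(b3,right), robot_in(rmD)}

== RESULT ==
["carry(b3,right)", "robot_in(rmD)"]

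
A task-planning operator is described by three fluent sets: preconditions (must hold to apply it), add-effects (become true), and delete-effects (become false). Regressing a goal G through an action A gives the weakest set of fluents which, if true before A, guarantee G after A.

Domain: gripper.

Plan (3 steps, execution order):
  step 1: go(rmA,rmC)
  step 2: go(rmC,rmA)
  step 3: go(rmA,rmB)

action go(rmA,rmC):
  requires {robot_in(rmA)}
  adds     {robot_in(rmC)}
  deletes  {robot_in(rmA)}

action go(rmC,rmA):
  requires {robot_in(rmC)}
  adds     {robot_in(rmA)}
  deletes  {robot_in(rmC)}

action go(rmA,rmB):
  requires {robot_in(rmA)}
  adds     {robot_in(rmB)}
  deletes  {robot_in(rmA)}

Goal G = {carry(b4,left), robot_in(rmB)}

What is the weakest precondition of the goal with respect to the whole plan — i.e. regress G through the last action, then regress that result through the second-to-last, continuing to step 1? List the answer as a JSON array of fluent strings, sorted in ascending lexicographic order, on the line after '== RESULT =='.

Work backward from the goal:
  through step 3 (go(rmA,rmB)): drop {robot_in(rmB)}, keep {carry(b4,left)}, require {robot_in(rmA)}
    → {carry(b4,left), robot_in(rmA)}
  through step 2 (go(rmC,rmA)): drop {robot_in(rmA)}, keep {carry(b4,left)}, require {robot_in(rmC)}
    → {carry(b4,left), robot_in(rmC)}
  through step 1 (go(rmA,rmC)): drop {robot_in(rmC)}, keep {carry(b4,left)}, require {robot_in(rmA)}
    → {carry(b4,left), robot_in(rmA)}

== RESULT ==
["carry(b4,left)", "robot_in(rmA)"]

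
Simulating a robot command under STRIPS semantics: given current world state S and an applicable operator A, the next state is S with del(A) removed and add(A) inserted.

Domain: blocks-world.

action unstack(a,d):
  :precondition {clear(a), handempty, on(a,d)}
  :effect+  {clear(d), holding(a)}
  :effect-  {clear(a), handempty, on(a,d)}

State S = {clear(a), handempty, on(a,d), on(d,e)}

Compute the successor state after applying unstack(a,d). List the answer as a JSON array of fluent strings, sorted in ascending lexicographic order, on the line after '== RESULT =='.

Compute (S \ del) ∪ add:
  pre ⊆ S: {clear(a), handempty, on(a,d)} ⊆ S  — applicable
  S \ del = {on(d,e)}
  ∪ add   = {clear(d), holding(a), on(d,e)}

== RESULT ==
["clear(d)", "holding(a)", "on(d,e)"]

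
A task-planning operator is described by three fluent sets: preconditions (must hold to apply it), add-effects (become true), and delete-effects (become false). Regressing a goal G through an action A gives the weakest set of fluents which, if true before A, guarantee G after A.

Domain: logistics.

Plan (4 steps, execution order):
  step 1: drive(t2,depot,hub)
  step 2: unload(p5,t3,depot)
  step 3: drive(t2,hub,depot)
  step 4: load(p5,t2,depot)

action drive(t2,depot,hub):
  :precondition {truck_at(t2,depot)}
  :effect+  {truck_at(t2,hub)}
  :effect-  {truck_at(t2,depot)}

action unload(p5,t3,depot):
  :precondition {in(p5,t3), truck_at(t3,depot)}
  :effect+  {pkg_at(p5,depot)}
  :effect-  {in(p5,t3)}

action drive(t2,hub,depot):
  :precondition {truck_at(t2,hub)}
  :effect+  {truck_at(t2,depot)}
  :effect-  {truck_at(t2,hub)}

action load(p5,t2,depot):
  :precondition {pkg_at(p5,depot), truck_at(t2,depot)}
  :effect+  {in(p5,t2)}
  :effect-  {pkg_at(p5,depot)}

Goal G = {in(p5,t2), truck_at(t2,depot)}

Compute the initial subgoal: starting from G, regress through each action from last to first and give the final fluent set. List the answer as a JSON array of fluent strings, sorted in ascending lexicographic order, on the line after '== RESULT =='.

Work backward from the goal:
  through step 4 (load(p5,t2,depot)): drop {in(p5,t2)}, keep {truck_at(t2,depot)}, require {pkg_at(p5,depot), truck_at(t2,depot)}
    → {pkg_at(p5,depot), truck_at(t2,depot)}
  through step 3 (drive(t2,hub,depot)): drop {truck_at(t2,depot)}, keep {pkg_at(p5,depot)}, require {truck_at(t2,hub)}
    → {pkg_at(p5,depot), truck_at(t2,hub)}
  through step 2 (unload(p5,t3,depot)): drop {pkg_at(p5,depot)}, keep {truck_at(t2,hub)}, require {in(p5,t3), truck_at(t3,depot)}
    → {in(p5,t3), truck_at(t2,hub), truck_at(t3,depot)}
  through step 1 (drive(t2,depot,hub)): drop {truck_at(t2,hub)}, keep {in(p5,t3), truck_at(t3,depot)}, require {truck_at(t2,depot)}
    → {in(p5,t3), truck_at(t2,depot), truck_at(t3,depot)}

== RESULT ==
["in(p5,t3)", "truck_at(t2,depot)", "truck_at(t3,depot)"]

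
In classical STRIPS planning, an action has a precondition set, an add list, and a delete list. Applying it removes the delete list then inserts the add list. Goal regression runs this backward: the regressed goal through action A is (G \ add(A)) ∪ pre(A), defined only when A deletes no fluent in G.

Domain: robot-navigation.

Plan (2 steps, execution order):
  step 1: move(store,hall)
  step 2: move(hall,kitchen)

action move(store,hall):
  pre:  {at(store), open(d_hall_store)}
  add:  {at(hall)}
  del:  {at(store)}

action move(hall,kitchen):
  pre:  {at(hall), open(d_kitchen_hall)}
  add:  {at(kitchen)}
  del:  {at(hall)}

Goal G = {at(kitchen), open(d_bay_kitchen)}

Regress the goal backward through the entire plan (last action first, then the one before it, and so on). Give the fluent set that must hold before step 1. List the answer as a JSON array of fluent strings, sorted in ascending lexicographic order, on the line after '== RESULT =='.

Work backward from the goal:
  through step 2 (move(hall,kitchen)): drop {at(kitchen)}, keep {open(d_bay_kitchen)}, require {at(hall), open(d_kitchen_hall)}
    → {at(hall), open(d_bay_kitchen), open(d_kitchen_hall)}
  through step 1 (move(store,hall)): drop {at(hall)}, keep {open(d_bay_kitchen), open(d_kitchen_hall)}, require {at(store), open(d_hall_store)}
    → {at(store), open(d_bay_kitchen), open(d_hall_store), open(d_kitchen_hall)}

== RESULT ==
["at(store)", "open(d_bay_kitchen)", "open(d_hall_store)", "open(d_kitchen_hall)"]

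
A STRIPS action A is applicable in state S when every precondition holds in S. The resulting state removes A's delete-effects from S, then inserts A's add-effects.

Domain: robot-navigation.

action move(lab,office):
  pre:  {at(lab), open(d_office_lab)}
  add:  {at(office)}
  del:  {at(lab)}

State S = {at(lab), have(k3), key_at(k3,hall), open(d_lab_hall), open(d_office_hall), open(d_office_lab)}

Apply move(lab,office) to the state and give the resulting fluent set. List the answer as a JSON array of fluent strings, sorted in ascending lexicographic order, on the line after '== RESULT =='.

Compute (S \ del) ∪ add:
  pre ⊆ S: {at(lab), open(d_office_lab)} ⊆ S  — applicable
  S \ del = {have(k3), key_at(k3,hall), open(d_lab_hall), open(d_office_hall), open(d_office_lab)}
  ∪ add   = {at(office), have(k3), key_at(k3,hall), open(d_lab_hall), open(d_office_hall), open(d_office_lab)}

== RESULT ==
["at(office)", "have(k3)", "key_at(k3,hall)", "open(d_lab_hall)", "open(d_office_hall)", "open(d_office_lab)"]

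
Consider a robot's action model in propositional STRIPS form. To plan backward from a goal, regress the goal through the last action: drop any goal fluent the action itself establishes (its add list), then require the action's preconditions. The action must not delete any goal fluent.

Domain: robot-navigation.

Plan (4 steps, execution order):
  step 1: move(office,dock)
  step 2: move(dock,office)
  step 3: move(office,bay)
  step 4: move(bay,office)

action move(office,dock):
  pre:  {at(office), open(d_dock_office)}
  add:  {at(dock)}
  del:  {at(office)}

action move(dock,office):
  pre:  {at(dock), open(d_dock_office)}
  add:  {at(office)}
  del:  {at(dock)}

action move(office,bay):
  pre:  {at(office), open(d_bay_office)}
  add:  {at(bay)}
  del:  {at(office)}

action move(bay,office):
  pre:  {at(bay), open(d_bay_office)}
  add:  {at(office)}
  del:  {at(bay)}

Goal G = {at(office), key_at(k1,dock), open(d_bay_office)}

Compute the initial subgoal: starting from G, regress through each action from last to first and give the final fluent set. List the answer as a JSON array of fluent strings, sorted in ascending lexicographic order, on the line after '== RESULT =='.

Regress step by step:
  through step 4 (move(bay,office)): drop {at(office)}, keep {key_at(k1,dock), open(d_bay_office)}, require {at(bay), open(d_bay_office)}
    → {at(bay), key_at(k1,dock), open(d_bay_office)}
  through step 3 (move(office,bay)): drop {at(bay)}, keep {key_at(k1,dock), open(d_bay_office)}, require {at(office), open(d_bay_office)}
    → {at(office), key_at(k1,dock), open(d_bay_office)}
  through step 2 (move(dock,office)): drop {at(office)}, keep {key_at(k1,dock), open(d_bay_office)}, require {at(dock), open(d_dock_office)}
    → {at(dock), key_at(k1,dock), open(d_bay_office), open(d_dock_office)}
  through step 1 (move(office,dock)): drop {at(dock)}, keep {key_at(k1,dock), open(d_bay_office), open(d_dock_office)}, require {at(office), open(d_dock_office)}
    → {at(office), key_at(k1,dock), open(d_bay_office), open(d_dock_office)}

== RESULT ==
["at(office)", "key_at(k1,dock)", "open(d_bay_office)", "open(d_dock_office)"]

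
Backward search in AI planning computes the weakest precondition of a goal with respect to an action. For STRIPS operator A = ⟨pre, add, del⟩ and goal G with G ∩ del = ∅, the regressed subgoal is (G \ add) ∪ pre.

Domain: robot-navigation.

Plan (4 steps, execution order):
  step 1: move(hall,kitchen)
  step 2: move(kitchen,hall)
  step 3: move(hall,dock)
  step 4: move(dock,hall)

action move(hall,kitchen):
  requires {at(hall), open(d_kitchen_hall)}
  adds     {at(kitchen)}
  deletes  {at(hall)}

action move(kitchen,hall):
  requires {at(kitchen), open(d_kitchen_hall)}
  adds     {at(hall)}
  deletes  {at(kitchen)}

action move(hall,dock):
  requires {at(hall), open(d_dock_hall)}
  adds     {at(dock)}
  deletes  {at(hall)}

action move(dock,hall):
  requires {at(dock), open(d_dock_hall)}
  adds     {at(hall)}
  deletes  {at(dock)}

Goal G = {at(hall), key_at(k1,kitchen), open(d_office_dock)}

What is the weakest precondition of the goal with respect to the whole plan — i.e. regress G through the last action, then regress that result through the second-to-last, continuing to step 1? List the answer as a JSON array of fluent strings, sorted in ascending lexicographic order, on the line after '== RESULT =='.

Work backward from the goal:
  through step 4 (move(dock,hall)): drop {at(hall)}, keep {key_at(k1,kitchen), open(d_office_dock)}, require {at(dock), open(d_dock_hall)}
    → {at(dock), key_at(k1,kitchen), open(d_dock_hall), open(d_office_dock)}
  through step 3 (move(hall,dock)): drop {at(dock)}, keep {key_at(k1,kitchen), open(d_dock_hall), open(d_office_dock)}, require {at(hall), open(d_dock_hall)}
    → {at(hall), key_at(k1,kitchen), open(d_dock_hall), open(d_office_dock)}
  through step 2 (move(kitchen,hall)): drop {at(hall)}, keep {key_at(k1,kitchen), open(d_dock_hall), open(d_office_dock)}, require {at(kitchen), open(d_kitchen_hall)}
    → {at(kitchen), key_at(k1,kitchen), open(d_dock_hall), open(d_kitchen_hall), open(d_office_dock)}
  through step 1 (move(hall,kitchen)): drop {at(kitchen)}, keep {key_at(k1,kitchen), open(d_dock_hall), open(d_kitchen_hall), open(d_office_dock)}, require {at(hall), open(d_kitchen_hall)}
    → {at(hall), key_at(k1,kitchen), open(d_dock_hall), open(d_kitchen_hall), open(d_office_dock)}

== RESULT ==
["at(hall)", "key_at(k1,kitchen)", "open(d_dock_hall)", "open(d_kitchen_hall)", "open(d_office_dock)"]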